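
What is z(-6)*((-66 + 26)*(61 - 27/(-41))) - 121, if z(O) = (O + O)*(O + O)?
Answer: -14566241/41 ≈ -3.5527e+5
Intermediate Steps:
z(O) = 4*O**2 (z(O) = (2*O)*(2*O) = 4*O**2)
z(-6)*((-66 + 26)*(61 - 27/(-41))) - 121 = (4*(-6)**2)*((-66 + 26)*(61 - 27/(-41))) - 121 = (4*36)*(-40*(61 - 27*(-1/41))) - 121 = 144*(-40*(61 + 27/41)) - 121 = 144*(-40*2528/41) - 121 = 144*(-101120/41) - 121 = -14561280/41 - 121 = -14566241/41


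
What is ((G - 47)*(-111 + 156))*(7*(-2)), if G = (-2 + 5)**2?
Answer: 23940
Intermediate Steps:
G = 9 (G = 3**2 = 9)
((G - 47)*(-111 + 156))*(7*(-2)) = ((9 - 47)*(-111 + 156))*(7*(-2)) = -38*45*(-14) = -1710*(-14) = 23940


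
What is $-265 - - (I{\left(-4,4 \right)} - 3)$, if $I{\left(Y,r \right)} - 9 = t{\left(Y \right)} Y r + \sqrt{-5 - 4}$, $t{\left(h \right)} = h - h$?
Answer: $-259 + 3 i \approx -259.0 + 3.0 i$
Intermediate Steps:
$t{\left(h \right)} = 0$
$I{\left(Y,r \right)} = 9 + 3 i$ ($I{\left(Y,r \right)} = 9 + \left(0 Y r + \sqrt{-5 - 4}\right) = 9 + \left(0 r + \sqrt{-9}\right) = 9 + \left(0 + 3 i\right) = 9 + 3 i$)
$-265 - - (I{\left(-4,4 \right)} - 3) = -265 - - (\left(9 + 3 i\right) - 3) = -265 - - (6 + 3 i) = -265 - \left(-6 - 3 i\right) = -265 + \left(6 + 3 i\right) = -259 + 3 i$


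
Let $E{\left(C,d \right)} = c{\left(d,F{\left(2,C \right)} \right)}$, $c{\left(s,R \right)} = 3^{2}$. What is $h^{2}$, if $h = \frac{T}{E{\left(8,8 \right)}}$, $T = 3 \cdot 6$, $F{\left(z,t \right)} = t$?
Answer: $4$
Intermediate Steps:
$c{\left(s,R \right)} = 9$
$T = 18$
$E{\left(C,d \right)} = 9$
$h = 2$ ($h = \frac{18}{9} = 18 \cdot \frac{1}{9} = 2$)
$h^{2} = 2^{2} = 4$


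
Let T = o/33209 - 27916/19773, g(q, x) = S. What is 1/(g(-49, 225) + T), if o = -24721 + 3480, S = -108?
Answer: -59694687/6569486263 ≈ -0.0090867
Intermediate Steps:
g(q, x) = -108
o = -21241
T = -122460067/59694687 (T = -21241/33209 - 27916/19773 = -21241*1/33209 - 27916*1/19773 = -1931/3019 - 27916/19773 = -122460067/59694687 ≈ -2.0514)
1/(g(-49, 225) + T) = 1/(-108 - 122460067/59694687) = 1/(-6569486263/59694687) = -59694687/6569486263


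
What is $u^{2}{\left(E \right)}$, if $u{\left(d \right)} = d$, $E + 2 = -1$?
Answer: $9$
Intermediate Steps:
$E = -3$ ($E = -2 - 1 = -3$)
$u^{2}{\left(E \right)} = \left(-3\right)^{2} = 9$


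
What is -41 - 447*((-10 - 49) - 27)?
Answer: 38401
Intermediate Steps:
-41 - 447*((-10 - 49) - 27) = -41 - 447*(-59 - 27) = -41 - 447*(-86) = -41 + 38442 = 38401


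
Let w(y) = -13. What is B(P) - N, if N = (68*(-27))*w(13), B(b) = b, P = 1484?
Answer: -22384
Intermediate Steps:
N = 23868 (N = (68*(-27))*(-13) = -1836*(-13) = 23868)
B(P) - N = 1484 - 1*23868 = 1484 - 23868 = -22384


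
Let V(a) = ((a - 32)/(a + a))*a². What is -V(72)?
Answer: -1440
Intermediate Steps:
V(a) = a*(-32 + a)/2 (V(a) = ((-32 + a)/((2*a)))*a² = ((-32 + a)*(1/(2*a)))*a² = ((-32 + a)/(2*a))*a² = a*(-32 + a)/2)
-V(72) = -72*(-32 + 72)/2 = -72*40/2 = -1*1440 = -1440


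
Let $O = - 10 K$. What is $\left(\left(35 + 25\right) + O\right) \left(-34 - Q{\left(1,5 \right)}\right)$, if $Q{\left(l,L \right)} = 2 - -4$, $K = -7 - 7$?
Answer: $-8000$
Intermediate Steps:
$K = -14$ ($K = -7 - 7 = -14$)
$Q{\left(l,L \right)} = 6$ ($Q{\left(l,L \right)} = 2 + 4 = 6$)
$O = 140$ ($O = \left(-10\right) \left(-14\right) = 140$)
$\left(\left(35 + 25\right) + O\right) \left(-34 - Q{\left(1,5 \right)}\right) = \left(\left(35 + 25\right) + 140\right) \left(-34 - 6\right) = \left(60 + 140\right) \left(-34 - 6\right) = 200 \left(-40\right) = -8000$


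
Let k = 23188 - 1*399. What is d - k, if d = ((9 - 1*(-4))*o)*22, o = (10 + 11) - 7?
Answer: -18785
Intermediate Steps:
k = 22789 (k = 23188 - 399 = 22789)
o = 14 (o = 21 - 7 = 14)
d = 4004 (d = ((9 - 1*(-4))*14)*22 = ((9 + 4)*14)*22 = (13*14)*22 = 182*22 = 4004)
d - k = 4004 - 1*22789 = 4004 - 22789 = -18785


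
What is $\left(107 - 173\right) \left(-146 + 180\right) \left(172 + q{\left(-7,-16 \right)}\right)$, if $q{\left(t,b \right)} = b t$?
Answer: $-637296$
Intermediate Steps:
$\left(107 - 173\right) \left(-146 + 180\right) \left(172 + q{\left(-7,-16 \right)}\right) = \left(107 - 173\right) \left(-146 + 180\right) \left(172 - -112\right) = \left(-66\right) 34 \left(172 + 112\right) = \left(-2244\right) 284 = -637296$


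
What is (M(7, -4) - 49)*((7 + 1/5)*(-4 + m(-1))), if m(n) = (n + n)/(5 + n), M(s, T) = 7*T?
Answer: 12474/5 ≈ 2494.8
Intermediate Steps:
m(n) = 2*n/(5 + n) (m(n) = (2*n)/(5 + n) = 2*n/(5 + n))
(M(7, -4) - 49)*((7 + 1/5)*(-4 + m(-1))) = (7*(-4) - 49)*((7 + 1/5)*(-4 + 2*(-1)/(5 - 1))) = (-28 - 49)*((7 + ⅕)*(-4 + 2*(-1)/4)) = -2772*(-4 + 2*(-1)*(¼))/5 = -2772*(-4 - ½)/5 = -2772*(-9)/(5*2) = -77*(-162/5) = 12474/5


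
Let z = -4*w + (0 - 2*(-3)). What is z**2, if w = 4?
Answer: 100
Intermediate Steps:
z = -10 (z = -4*4 + (0 - 2*(-3)) = -16 + (0 + 6) = -16 + 6 = -10)
z**2 = (-10)**2 = 100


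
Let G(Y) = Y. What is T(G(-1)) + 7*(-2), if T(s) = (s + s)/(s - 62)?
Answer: -880/63 ≈ -13.968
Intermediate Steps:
T(s) = 2*s/(-62 + s) (T(s) = (2*s)/(-62 + s) = 2*s/(-62 + s))
T(G(-1)) + 7*(-2) = 2*(-1)/(-62 - 1) + 7*(-2) = 2*(-1)/(-63) - 14 = 2*(-1)*(-1/63) - 14 = 2/63 - 14 = -880/63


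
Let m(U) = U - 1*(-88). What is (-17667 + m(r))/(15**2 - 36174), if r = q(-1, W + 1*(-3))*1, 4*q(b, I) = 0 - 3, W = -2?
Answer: 70319/143796 ≈ 0.48902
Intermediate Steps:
q(b, I) = -3/4 (q(b, I) = (0 - 3)/4 = (1/4)*(-3) = -3/4)
r = -3/4 (r = -3/4*1 = -3/4 ≈ -0.75000)
m(U) = 88 + U (m(U) = U + 88 = 88 + U)
(-17667 + m(r))/(15**2 - 36174) = (-17667 + (88 - 3/4))/(15**2 - 36174) = (-17667 + 349/4)/(225 - 36174) = -70319/4/(-35949) = -70319/4*(-1/35949) = 70319/143796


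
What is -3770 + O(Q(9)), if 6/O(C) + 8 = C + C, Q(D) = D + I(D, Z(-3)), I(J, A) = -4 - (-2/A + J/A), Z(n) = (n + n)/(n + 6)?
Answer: -11308/3 ≈ -3769.3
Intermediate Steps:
Z(n) = 2*n/(6 + n) (Z(n) = (2*n)/(6 + n) = 2*n/(6 + n))
I(J, A) = -4 + 2/A - J/A (I(J, A) = -4 + (2/A - J/A) = -4 + 2/A - J/A)
Q(D) = -5 + 3*D/2 (Q(D) = D + (2 - D - 8*(-3)/(6 - 3))/((2*(-3)/(6 - 3))) = D + (2 - D - 8*(-3)/3)/((2*(-3)/3)) = D + (2 - D - 8*(-3)/3)/((2*(-3)*(⅓))) = D + (2 - D - 4*(-2))/(-2) = D - (2 - D + 8)/2 = D - (10 - D)/2 = D + (-5 + D/2) = -5 + 3*D/2)
O(C) = 6/(-8 + 2*C) (O(C) = 6/(-8 + (C + C)) = 6/(-8 + 2*C))
-3770 + O(Q(9)) = -3770 + 3/(-4 + (-5 + (3/2)*9)) = -3770 + 3/(-4 + (-5 + 27/2)) = -3770 + 3/(-4 + 17/2) = -3770 + 3/(9/2) = -3770 + 3*(2/9) = -3770 + ⅔ = -11308/3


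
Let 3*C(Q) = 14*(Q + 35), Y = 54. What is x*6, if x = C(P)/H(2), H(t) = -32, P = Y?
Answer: -623/8 ≈ -77.875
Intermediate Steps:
P = 54
C(Q) = 490/3 + 14*Q/3 (C(Q) = (14*(Q + 35))/3 = (14*(35 + Q))/3 = (490 + 14*Q)/3 = 490/3 + 14*Q/3)
x = -623/48 (x = (490/3 + (14/3)*54)/(-32) = (490/3 + 252)*(-1/32) = (1246/3)*(-1/32) = -623/48 ≈ -12.979)
x*6 = -623/48*6 = -623/8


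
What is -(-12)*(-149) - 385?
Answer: -2173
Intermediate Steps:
-(-12)*(-149) - 385 = -12*149 - 385 = -1788 - 385 = -2173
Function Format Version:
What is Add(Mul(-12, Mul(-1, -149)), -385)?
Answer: -2173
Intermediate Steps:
Add(Mul(-12, Mul(-1, -149)), -385) = Add(Mul(-12, 149), -385) = Add(-1788, -385) = -2173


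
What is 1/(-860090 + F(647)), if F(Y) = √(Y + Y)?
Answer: -430045/369877403403 - √1294/739754806806 ≈ -1.1627e-6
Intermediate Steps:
F(Y) = √2*√Y (F(Y) = √(2*Y) = √2*√Y)
1/(-860090 + F(647)) = 1/(-860090 + √2*√647) = 1/(-860090 + √1294)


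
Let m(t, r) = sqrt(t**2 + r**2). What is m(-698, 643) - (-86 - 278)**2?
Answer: -132496 + sqrt(900653) ≈ -1.3155e+5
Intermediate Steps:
m(t, r) = sqrt(r**2 + t**2)
m(-698, 643) - (-86 - 278)**2 = sqrt(643**2 + (-698)**2) - (-86 - 278)**2 = sqrt(413449 + 487204) - 1*(-364)**2 = sqrt(900653) - 1*132496 = sqrt(900653) - 132496 = -132496 + sqrt(900653)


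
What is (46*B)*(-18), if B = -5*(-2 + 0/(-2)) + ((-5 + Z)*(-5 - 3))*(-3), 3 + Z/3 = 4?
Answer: 31464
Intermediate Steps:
Z = 3 (Z = -9 + 3*4 = -9 + 12 = 3)
B = -38 (B = -5*(-2 + 0/(-2)) + ((-5 + 3)*(-5 - 3))*(-3) = -5*(-2 + 0*(-½)) - 2*(-8)*(-3) = -5*(-2 + 0) + 16*(-3) = -5*(-2) - 48 = 10 - 48 = -38)
(46*B)*(-18) = (46*(-38))*(-18) = -1748*(-18) = 31464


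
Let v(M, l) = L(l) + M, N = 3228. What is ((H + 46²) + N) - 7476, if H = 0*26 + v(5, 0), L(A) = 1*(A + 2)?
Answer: -2125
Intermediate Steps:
L(A) = 2 + A (L(A) = 1*(2 + A) = 2 + A)
v(M, l) = 2 + M + l (v(M, l) = (2 + l) + M = 2 + M + l)
H = 7 (H = 0*26 + (2 + 5 + 0) = 0 + 7 = 7)
((H + 46²) + N) - 7476 = ((7 + 46²) + 3228) - 7476 = ((7 + 2116) + 3228) - 7476 = (2123 + 3228) - 7476 = 5351 - 7476 = -2125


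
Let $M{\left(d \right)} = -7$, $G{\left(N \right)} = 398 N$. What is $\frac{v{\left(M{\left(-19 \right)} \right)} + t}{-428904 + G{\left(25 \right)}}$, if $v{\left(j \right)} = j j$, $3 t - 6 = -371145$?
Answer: $\frac{61832}{209477} \approx 0.29517$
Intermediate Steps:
$t = -123713$ ($t = 2 + \frac{1}{3} \left(-371145\right) = 2 - 123715 = -123713$)
$v{\left(j \right)} = j^{2}$
$\frac{v{\left(M{\left(-19 \right)} \right)} + t}{-428904 + G{\left(25 \right)}} = \frac{\left(-7\right)^{2} - 123713}{-428904 + 398 \cdot 25} = \frac{49 - 123713}{-428904 + 9950} = - \frac{123664}{-418954} = \left(-123664\right) \left(- \frac{1}{418954}\right) = \frac{61832}{209477}$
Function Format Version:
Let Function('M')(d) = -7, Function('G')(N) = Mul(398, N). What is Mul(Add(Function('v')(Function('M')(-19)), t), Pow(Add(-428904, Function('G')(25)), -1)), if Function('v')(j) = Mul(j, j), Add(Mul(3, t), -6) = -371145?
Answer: Rational(61832, 209477) ≈ 0.29517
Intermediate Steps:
t = -123713 (t = Add(2, Mul(Rational(1, 3), -371145)) = Add(2, -123715) = -123713)
Function('v')(j) = Pow(j, 2)
Mul(Add(Function('v')(Function('M')(-19)), t), Pow(Add(-428904, Function('G')(25)), -1)) = Mul(Add(Pow(-7, 2), -123713), Pow(Add(-428904, Mul(398, 25)), -1)) = Mul(Add(49, -123713), Pow(Add(-428904, 9950), -1)) = Mul(-123664, Pow(-418954, -1)) = Mul(-123664, Rational(-1, 418954)) = Rational(61832, 209477)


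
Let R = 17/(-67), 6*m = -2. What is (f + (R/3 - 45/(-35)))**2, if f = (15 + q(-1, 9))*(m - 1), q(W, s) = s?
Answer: 1877835556/1979649 ≈ 948.57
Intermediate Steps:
m = -1/3 (m = (1/6)*(-2) = -1/3 ≈ -0.33333)
R = -17/67 (R = 17*(-1/67) = -17/67 ≈ -0.25373)
f = -32 (f = (15 + 9)*(-1/3 - 1) = 24*(-4/3) = -32)
(f + (R/3 - 45/(-35)))**2 = (-32 + (-17/67/3 - 45/(-35)))**2 = (-32 + (-17/67*1/3 - 45*(-1/35)))**2 = (-32 + (-17/201 + 9/7))**2 = (-32 + 1690/1407)**2 = (-43334/1407)**2 = 1877835556/1979649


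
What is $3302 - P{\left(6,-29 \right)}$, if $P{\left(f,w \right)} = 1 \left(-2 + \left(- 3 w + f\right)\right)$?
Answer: $3211$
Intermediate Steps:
$P{\left(f,w \right)} = -2 + f - 3 w$ ($P{\left(f,w \right)} = 1 \left(-2 + \left(f - 3 w\right)\right) = 1 \left(-2 + f - 3 w\right) = -2 + f - 3 w$)
$3302 - P{\left(6,-29 \right)} = 3302 - \left(-2 + 6 - -87\right) = 3302 - \left(-2 + 6 + 87\right) = 3302 - 91 = 3211$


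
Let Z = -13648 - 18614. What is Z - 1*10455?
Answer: -42717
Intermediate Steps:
Z = -32262
Z - 1*10455 = -32262 - 1*10455 = -32262 - 10455 = -42717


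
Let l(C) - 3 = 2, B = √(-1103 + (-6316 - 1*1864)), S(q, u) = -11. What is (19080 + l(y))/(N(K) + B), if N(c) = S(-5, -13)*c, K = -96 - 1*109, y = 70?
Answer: 43036675/5094308 - 19085*I*√9283/5094308 ≈ 8.448 - 0.36095*I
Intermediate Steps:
K = -205 (K = -96 - 109 = -205)
B = I*√9283 (B = √(-1103 + (-6316 - 1864)) = √(-1103 - 8180) = √(-9283) = I*√9283 ≈ 96.348*I)
l(C) = 5 (l(C) = 3 + 2 = 5)
N(c) = -11*c
(19080 + l(y))/(N(K) + B) = (19080 + 5)/(-11*(-205) + I*√9283) = 19085/(2255 + I*√9283)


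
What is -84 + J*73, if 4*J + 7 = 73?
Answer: 2241/2 ≈ 1120.5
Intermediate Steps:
J = 33/2 (J = -7/4 + (¼)*73 = -7/4 + 73/4 = 33/2 ≈ 16.500)
-84 + J*73 = -84 + (33/2)*73 = -84 + 2409/2 = 2241/2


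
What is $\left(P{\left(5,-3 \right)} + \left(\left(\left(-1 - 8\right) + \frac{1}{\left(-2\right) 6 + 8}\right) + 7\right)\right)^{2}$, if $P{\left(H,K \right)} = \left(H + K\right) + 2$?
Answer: $\frac{49}{16} \approx 3.0625$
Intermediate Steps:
$P{\left(H,K \right)} = 2 + H + K$
$\left(P{\left(5,-3 \right)} + \left(\left(\left(-1 - 8\right) + \frac{1}{\left(-2\right) 6 + 8}\right) + 7\right)\right)^{2} = \left(\left(2 + 5 - 3\right) + \left(\left(\left(-1 - 8\right) + \frac{1}{\left(-2\right) 6 + 8}\right) + 7\right)\right)^{2} = \left(4 + \left(\left(-9 + \frac{1}{-12 + 8}\right) + 7\right)\right)^{2} = \left(4 + \left(\left(-9 + \frac{1}{-4}\right) + 7\right)\right)^{2} = \left(4 + \left(\left(-9 - \frac{1}{4}\right) + 7\right)\right)^{2} = \left(4 + \left(- \frac{37}{4} + 7\right)\right)^{2} = \left(4 - \frac{9}{4}\right)^{2} = \left(\frac{7}{4}\right)^{2} = \frac{49}{16}$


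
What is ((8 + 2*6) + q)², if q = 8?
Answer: 784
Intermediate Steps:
((8 + 2*6) + q)² = ((8 + 2*6) + 8)² = ((8 + 12) + 8)² = (20 + 8)² = 28² = 784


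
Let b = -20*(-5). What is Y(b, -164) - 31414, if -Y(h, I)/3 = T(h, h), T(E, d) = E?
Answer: -31714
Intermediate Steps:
b = 100
Y(h, I) = -3*h
Y(b, -164) - 31414 = -3*100 - 31414 = -300 - 31414 = -31714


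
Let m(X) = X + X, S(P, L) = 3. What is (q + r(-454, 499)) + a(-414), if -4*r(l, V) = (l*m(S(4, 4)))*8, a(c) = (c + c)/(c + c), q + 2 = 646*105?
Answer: 73277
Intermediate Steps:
q = 67828 (q = -2 + 646*105 = -2 + 67830 = 67828)
m(X) = 2*X
a(c) = 1 (a(c) = (2*c)/((2*c)) = (2*c)*(1/(2*c)) = 1)
r(l, V) = -12*l (r(l, V) = -l*(2*3)*8/4 = -l*6*8/4 = -6*l*8/4 = -12*l)
(q + r(-454, 499)) + a(-414) = (67828 - 12*(-454)) + 1 = (67828 + 5448) + 1 = 73276 + 1 = 73277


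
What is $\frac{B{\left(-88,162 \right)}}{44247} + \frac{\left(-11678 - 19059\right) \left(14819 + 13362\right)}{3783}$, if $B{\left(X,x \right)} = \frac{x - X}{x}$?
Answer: $- \frac{1034821567256968}{4519432827} \approx -2.2897 \cdot 10^{5}$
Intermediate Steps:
$B{\left(X,x \right)} = \frac{x - X}{x}$
$\frac{B{\left(-88,162 \right)}}{44247} + \frac{\left(-11678 - 19059\right) \left(14819 + 13362\right)}{3783} = \frac{\frac{1}{162} \left(162 - -88\right)}{44247} + \frac{\left(-11678 - 19059\right) \left(14819 + 13362\right)}{3783} = \frac{162 + 88}{162} \cdot \frac{1}{44247} + \left(-30737\right) 28181 \cdot \frac{1}{3783} = \frac{1}{162} \cdot 250 \cdot \frac{1}{44247} - \frac{866199397}{3783} = \frac{125}{81} \cdot \frac{1}{44247} - \frac{866199397}{3783} = \frac{125}{3584007} - \frac{866199397}{3783} = - \frac{1034821567256968}{4519432827}$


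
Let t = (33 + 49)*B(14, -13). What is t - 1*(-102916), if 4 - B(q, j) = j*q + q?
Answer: 117020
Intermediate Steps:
B(q, j) = 4 - q - j*q (B(q, j) = 4 - (j*q + q) = 4 - (q + j*q) = 4 + (-q - j*q) = 4 - q - j*q)
t = 14104 (t = (33 + 49)*(4 - 1*14 - 1*(-13)*14) = 82*(4 - 14 + 182) = 82*172 = 14104)
t - 1*(-102916) = 14104 - 1*(-102916) = 14104 + 102916 = 117020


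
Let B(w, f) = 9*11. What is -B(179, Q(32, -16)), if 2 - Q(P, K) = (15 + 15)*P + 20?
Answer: -99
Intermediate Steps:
Q(P, K) = -18 - 30*P (Q(P, K) = 2 - ((15 + 15)*P + 20) = 2 - (30*P + 20) = 2 - (20 + 30*P) = 2 + (-20 - 30*P) = -18 - 30*P)
B(w, f) = 99
-B(179, Q(32, -16)) = -1*99 = -99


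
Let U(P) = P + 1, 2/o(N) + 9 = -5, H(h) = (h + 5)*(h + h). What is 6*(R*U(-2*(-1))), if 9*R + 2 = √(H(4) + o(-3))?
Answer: -4 + 2*√3521/7 ≈ 12.954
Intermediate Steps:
H(h) = 2*h*(5 + h) (H(h) = (5 + h)*(2*h) = 2*h*(5 + h))
o(N) = -⅐ (o(N) = 2/(-9 - 5) = 2/(-14) = 2*(-1/14) = -⅐)
R = -2/9 + √3521/63 (R = -2/9 + √(2*4*(5 + 4) - ⅐)/9 = -2/9 + √(2*4*9 - ⅐)/9 = -2/9 + √(72 - ⅐)/9 = -2/9 + √(503/7)/9 = -2/9 + (√3521/7)/9 = -2/9 + √3521/63 ≈ 0.71965)
U(P) = 1 + P
6*(R*U(-2*(-1))) = 6*((-2/9 + √3521/63)*(1 - 2*(-1))) = 6*((-2/9 + √3521/63)*(1 + 2)) = 6*((-2/9 + √3521/63)*3) = 6*(-⅔ + √3521/21) = -4 + 2*√3521/7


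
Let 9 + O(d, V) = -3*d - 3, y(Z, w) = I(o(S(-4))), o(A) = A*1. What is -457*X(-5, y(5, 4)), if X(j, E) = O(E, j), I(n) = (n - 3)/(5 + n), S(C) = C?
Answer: -4113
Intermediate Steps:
o(A) = A
I(n) = (-3 + n)/(5 + n)
y(Z, w) = -7 (y(Z, w) = (-3 - 4)/(5 - 4) = -7/1 = 1*(-7) = -7)
O(d, V) = -12 - 3*d (O(d, V) = -9 + (-3*d - 3) = -9 + (-3 - 3*d) = -12 - 3*d)
X(j, E) = -12 - 3*E
-457*X(-5, y(5, 4)) = -457*(-12 - 3*(-7)) = -457*(-12 + 21) = -457*9 = -4113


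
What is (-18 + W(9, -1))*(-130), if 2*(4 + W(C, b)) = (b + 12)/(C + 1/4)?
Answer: 102960/37 ≈ 2782.7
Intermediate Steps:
W(C, b) = -4 + (12 + b)/(2*(¼ + C)) (W(C, b) = -4 + ((b + 12)/(C + 1/4))/2 = -4 + ((12 + b)/(C + ¼))/2 = -4 + ((12 + b)/(¼ + C))/2 = -4 + (12 + b)/(2*(¼ + C)))
(-18 + W(9, -1))*(-130) = (-18 + 2*(10 - 1 - 8*9)/(1 + 4*9))*(-130) = (-18 + 2*(10 - 1 - 72)/(1 + 36))*(-130) = (-18 + 2*(-63)/37)*(-130) = (-18 + 2*(1/37)*(-63))*(-130) = (-18 - 126/37)*(-130) = -792/37*(-130) = 102960/37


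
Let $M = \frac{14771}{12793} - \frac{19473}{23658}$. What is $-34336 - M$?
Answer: $- \frac{3464041337671}{100885598} \approx -34336.0$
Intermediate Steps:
$M = \frac{33444743}{100885598}$ ($M = 14771 \cdot \frac{1}{12793} - \frac{6491}{7886} = \frac{14771}{12793} - \frac{6491}{7886} = \frac{33444743}{100885598} \approx 0.33151$)
$-34336 - M = -34336 - \frac{33444743}{100885598} = - \frac{3464041337671}{100885598}$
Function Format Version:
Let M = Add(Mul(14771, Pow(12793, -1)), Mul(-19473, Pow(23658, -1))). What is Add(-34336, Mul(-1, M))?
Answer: Rational(-3464041337671, 100885598) ≈ -34336.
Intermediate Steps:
M = Rational(33444743, 100885598) (M = Add(Mul(14771, Rational(1, 12793)), Mul(-19473, Rational(1, 23658))) = Add(Rational(14771, 12793), Rational(-6491, 7886)) = Rational(33444743, 100885598) ≈ 0.33151)
Add(-34336, Mul(-1, M)) = Add(-34336, Mul(-1, Rational(33444743, 100885598))) = Add(-34336, Rational(-33444743, 100885598)) = Rational(-3464041337671, 100885598)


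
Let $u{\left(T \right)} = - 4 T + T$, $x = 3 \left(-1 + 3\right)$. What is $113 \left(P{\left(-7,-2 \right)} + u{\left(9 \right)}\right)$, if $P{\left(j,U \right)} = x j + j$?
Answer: $-8588$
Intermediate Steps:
$x = 6$ ($x = 3 \cdot 2 = 6$)
$P{\left(j,U \right)} = 7 j$ ($P{\left(j,U \right)} = 6 j + j = 7 j$)
$u{\left(T \right)} = - 3 T$
$113 \left(P{\left(-7,-2 \right)} + u{\left(9 \right)}\right) = 113 \left(7 \left(-7\right) - 27\right) = 113 \left(-49 - 27\right) = 113 \left(-76\right) = -8588$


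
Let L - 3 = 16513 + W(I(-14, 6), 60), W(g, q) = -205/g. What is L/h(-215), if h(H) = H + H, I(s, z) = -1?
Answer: -16721/430 ≈ -38.886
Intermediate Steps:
h(H) = 2*H
L = 16721 (L = 3 + (16513 - 205/(-1)) = 3 + (16513 - 205*(-1)) = 3 + (16513 + 205) = 3 + 16718 = 16721)
L/h(-215) = 16721/((2*(-215))) = 16721/(-430) = 16721*(-1/430) = -16721/430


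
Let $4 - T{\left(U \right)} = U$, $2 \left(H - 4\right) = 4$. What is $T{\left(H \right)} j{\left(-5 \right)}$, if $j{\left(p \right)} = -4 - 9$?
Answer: $26$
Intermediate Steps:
$H = 6$ ($H = 4 + \frac{1}{2} \cdot 4 = 4 + 2 = 6$)
$j{\left(p \right)} = -13$ ($j{\left(p \right)} = -4 - 9 = -13$)
$T{\left(U \right)} = 4 - U$
$T{\left(H \right)} j{\left(-5 \right)} = \left(4 - 6\right) \left(-13\right) = \left(-2\right) \left(-13\right) = 26$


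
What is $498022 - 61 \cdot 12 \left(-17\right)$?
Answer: $510466$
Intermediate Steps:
$498022 - 61 \cdot 12 \left(-17\right) = 498022 - 732 \left(-17\right) = 498022 - -12444 = 498022 + 12444 = 510466$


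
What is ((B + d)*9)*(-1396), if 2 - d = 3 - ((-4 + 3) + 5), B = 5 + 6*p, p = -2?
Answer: 50256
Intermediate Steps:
B = -7 (B = 5 + 6*(-2) = 5 - 12 = -7)
d = 3 (d = 2 - (3 - ((-4 + 3) + 5)) = 2 - (3 - (-1 + 5)) = 2 - (3 - 1*4) = 2 - (3 - 4) = 2 - 1*(-1) = 2 + 1 = 3)
((B + d)*9)*(-1396) = ((-7 + 3)*9)*(-1396) = -4*9*(-1396) = -36*(-1396) = 50256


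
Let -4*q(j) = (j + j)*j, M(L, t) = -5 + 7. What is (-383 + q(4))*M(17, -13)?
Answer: -782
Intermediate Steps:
M(L, t) = 2
q(j) = -j**2/2 (q(j) = -(j + j)*j/4 = -2*j*j/4 = -j**2/2)
(-383 + q(4))*M(17, -13) = (-383 - 1/2*4**2)*2 = (-383 - 1/2*16)*2 = (-383 - 8)*2 = -391*2 = -782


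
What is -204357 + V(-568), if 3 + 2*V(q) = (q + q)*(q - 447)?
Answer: 744323/2 ≈ 3.7216e+5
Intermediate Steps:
V(q) = -3/2 + q*(-447 + q) (V(q) = -3/2 + ((q + q)*(q - 447))/2 = -3/2 + ((2*q)*(-447 + q))/2 = -3/2 + (2*q*(-447 + q))/2 = -3/2 + q*(-447 + q))
-204357 + V(-568) = -204357 + (-3/2 + (-568)**2 - 447*(-568)) = -204357 + (-3/2 + 322624 + 253896) = -204357 + 1153037/2 = 744323/2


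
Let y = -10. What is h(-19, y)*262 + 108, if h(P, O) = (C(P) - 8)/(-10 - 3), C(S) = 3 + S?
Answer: 7692/13 ≈ 591.69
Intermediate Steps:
h(P, O) = 5/13 - P/13 (h(P, O) = ((3 + P) - 8)/(-10 - 3) = (-5 + P)/(-13) = (-5 + P)*(-1/13) = 5/13 - P/13)
h(-19, y)*262 + 108 = (5/13 - 1/13*(-19))*262 + 108 = (5/13 + 19/13)*262 + 108 = (24/13)*262 + 108 = 6288/13 + 108 = 7692/13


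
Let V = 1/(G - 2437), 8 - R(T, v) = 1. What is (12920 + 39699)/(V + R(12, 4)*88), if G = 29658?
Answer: 1432341799/16768137 ≈ 85.420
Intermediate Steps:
R(T, v) = 7 (R(T, v) = 8 - 1*1 = 8 - 1 = 7)
V = 1/27221 (V = 1/(29658 - 2437) = 1/27221 ≈ 3.6736e-5)
(12920 + 39699)/(V + R(12, 4)*88) = (12920 + 39699)/(1/27221 + 7*88) = 52619/(1/27221 + 616) = 52619/(16768137/27221) = 52619*(27221/16768137) = 1432341799/16768137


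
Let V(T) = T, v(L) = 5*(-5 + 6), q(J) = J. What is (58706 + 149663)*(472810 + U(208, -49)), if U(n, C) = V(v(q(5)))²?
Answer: 98524156115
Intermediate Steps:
v(L) = 5 (v(L) = 5*1 = 5)
U(n, C) = 25 (U(n, C) = 5² = 25)
(58706 + 149663)*(472810 + U(208, -49)) = (58706 + 149663)*(472810 + 25) = 208369*472835 = 98524156115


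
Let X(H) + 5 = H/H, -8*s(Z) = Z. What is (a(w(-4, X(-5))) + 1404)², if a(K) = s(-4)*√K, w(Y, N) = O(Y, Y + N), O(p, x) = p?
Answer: (1404 + I)² ≈ 1.9712e+6 + 2808.0*I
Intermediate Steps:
s(Z) = -Z/8
X(H) = -4 (X(H) = -5 + H/H = -5 + 1 = -4)
w(Y, N) = Y
a(K) = √K/2 (a(K) = (-⅛*(-4))*√K = √K/2)
(a(w(-4, X(-5))) + 1404)² = (√(-4)/2 + 1404)² = ((2*I)/2 + 1404)² = (I + 1404)² = (1404 + I)²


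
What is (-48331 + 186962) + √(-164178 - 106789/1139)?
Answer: 138631 + I*√213113199809/1139 ≈ 1.3863e+5 + 405.3*I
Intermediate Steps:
(-48331 + 186962) + √(-164178 - 106789/1139) = 138631 + √(-164178 - 106789*1/1139) = 138631 + √(-164178 - 106789/1139) = 138631 + √(-187105531/1139) = 138631 + I*√213113199809/1139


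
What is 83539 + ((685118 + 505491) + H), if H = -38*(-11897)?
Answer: 1726234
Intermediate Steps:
H = 452086
83539 + ((685118 + 505491) + H) = 83539 + ((685118 + 505491) + 452086) = 83539 + (1190609 + 452086) = 83539 + 1642695 = 1726234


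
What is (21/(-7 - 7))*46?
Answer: -69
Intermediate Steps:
(21/(-7 - 7))*46 = (21/(-14))*46 = -1/14*21*46 = -3/2*46 = -69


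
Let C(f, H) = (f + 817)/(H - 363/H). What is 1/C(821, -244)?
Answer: -59173/399672 ≈ -0.14805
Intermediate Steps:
C(f, H) = (817 + f)/(H - 363/H)
1/C(821, -244) = 1/(-244*(817 + 821)/(-363 + (-244)²)) = 1/(-244*1638/(-363 + 59536)) = 1/(-244*1638/59173) = 1/(-244*1/59173*1638) = 1/(-399672/59173) = -59173/399672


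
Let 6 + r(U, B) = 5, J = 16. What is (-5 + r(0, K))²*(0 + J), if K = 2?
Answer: 576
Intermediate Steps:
r(U, B) = -1 (r(U, B) = -6 + 5 = -1)
(-5 + r(0, K))²*(0 + J) = (-5 - 1)²*(0 + 16) = (-6)²*16 = 36*16 = 576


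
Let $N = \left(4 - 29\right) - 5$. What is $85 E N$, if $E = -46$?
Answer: $117300$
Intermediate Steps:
$N = -30$ ($N = -25 - 5 = -30$)
$85 E N = 85 \left(-46\right) \left(-30\right) = \left(-3910\right) \left(-30\right) = 117300$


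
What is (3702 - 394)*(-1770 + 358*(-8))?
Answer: -15329272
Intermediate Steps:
(3702 - 394)*(-1770 + 358*(-8)) = 3308*(-1770 - 2864) = 3308*(-4634) = -15329272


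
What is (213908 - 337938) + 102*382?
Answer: -85066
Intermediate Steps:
(213908 - 337938) + 102*382 = -124030 + 38964 = -85066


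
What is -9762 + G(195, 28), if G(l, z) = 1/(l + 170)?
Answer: -3563129/365 ≈ -9762.0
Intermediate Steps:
G(l, z) = 1/(170 + l)
-9762 + G(195, 28) = -9762 + 1/(170 + 195) = -9762 + 1/365 = -3563129/365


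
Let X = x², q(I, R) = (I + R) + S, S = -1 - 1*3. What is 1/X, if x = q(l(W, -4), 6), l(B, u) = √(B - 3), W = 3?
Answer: ¼ ≈ 0.25000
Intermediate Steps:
l(B, u) = √(-3 + B)
S = -4 (S = -1 - 3 = -4)
q(I, R) = -4 + I + R (q(I, R) = (I + R) - 4 = -4 + I + R)
x = 2 (x = -4 + √(-3 + 3) + 6 = -4 + √0 + 6 = -4 + 0 + 6 = 2)
X = 4 (X = 2² = 4)
1/X = 1/4 = ¼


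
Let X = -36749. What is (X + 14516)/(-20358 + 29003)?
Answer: -22233/8645 ≈ -2.5718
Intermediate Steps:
(X + 14516)/(-20358 + 29003) = (-36749 + 14516)/(-20358 + 29003) = -22233/8645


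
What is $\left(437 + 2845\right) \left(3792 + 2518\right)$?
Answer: $20709420$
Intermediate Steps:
$\left(437 + 2845\right) \left(3792 + 2518\right) = 3282 \cdot 6310 = 20709420$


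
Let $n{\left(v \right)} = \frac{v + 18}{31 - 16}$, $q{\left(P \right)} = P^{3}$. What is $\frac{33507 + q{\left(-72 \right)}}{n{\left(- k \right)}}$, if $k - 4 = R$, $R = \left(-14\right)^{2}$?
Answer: $\frac{5096115}{182} \approx 28001.0$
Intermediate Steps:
$R = 196$
$k = 200$ ($k = 4 + 196 = 200$)
$n{\left(v \right)} = \frac{6}{5} + \frac{v}{15}$ ($n{\left(v \right)} = \frac{18 + v}{15} = \left(18 + v\right) \frac{1}{15} = \frac{6}{5} + \frac{v}{15}$)
$\frac{33507 + q{\left(-72 \right)}}{n{\left(- k \right)}} = \frac{33507 + \left(-72\right)^{3}}{\frac{6}{5} + \frac{\left(-1\right) 200}{15}} = \frac{33507 - 373248}{\frac{6}{5} + \frac{1}{15} \left(-200\right)} = - \frac{339741}{\frac{6}{5} - \frac{40}{3}} = - \frac{339741}{- \frac{182}{15}} = \left(-339741\right) \left(- \frac{15}{182}\right) = \frac{5096115}{182}$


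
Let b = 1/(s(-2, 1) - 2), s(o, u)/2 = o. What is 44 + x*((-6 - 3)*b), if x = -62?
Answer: -49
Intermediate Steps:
s(o, u) = 2*o
b = -⅙ (b = 1/(2*(-2) - 2) = 1/(-4 - 2) = 1/(-6) = -⅙ ≈ -0.16667)
44 + x*((-6 - 3)*b) = 44 - 62*(-6 - 3)*(-1)/6 = 44 - (-558)*(-1)/6 = 44 - 62*3/2 = 44 - 93 = -49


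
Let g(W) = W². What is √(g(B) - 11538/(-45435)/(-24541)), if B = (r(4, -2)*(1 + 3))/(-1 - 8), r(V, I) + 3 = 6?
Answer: √2210245530386063170/1115020335 ≈ 1.3333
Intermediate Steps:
r(V, I) = 3 (r(V, I) = -3 + 6 = 3)
B = -4/3 (B = (3*(1 + 3))/(-1 - 8) = (3*4)/(-9) = -⅑*12 = -4/3 ≈ -1.3333)
√(g(B) - 11538/(-45435)/(-24541)) = √((-4/3)² - 11538/(-45435)/(-24541)) = √(16/9 - 11538*(-1/45435)*(-1/24541)) = √(16/9 + (3846/15145)*(-1/24541)) = √(16/9 - 3846/371673445) = √(5946740506/3345061005) = √2210245530386063170/1115020335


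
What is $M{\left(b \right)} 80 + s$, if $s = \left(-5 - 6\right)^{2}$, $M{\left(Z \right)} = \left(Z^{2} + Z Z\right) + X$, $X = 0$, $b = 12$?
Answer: $23161$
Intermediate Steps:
$M{\left(Z \right)} = 2 Z^{2}$ ($M{\left(Z \right)} = \left(Z^{2} + Z Z\right) + 0 = \left(Z^{2} + Z^{2}\right) + 0 = 2 Z^{2} + 0 = 2 Z^{2}$)
$s = 121$ ($s = \left(-11\right)^{2} = 121$)
$M{\left(b \right)} 80 + s = 2 \cdot 12^{2} \cdot 80 + 121 = 2 \cdot 144 \cdot 80 + 121 = 288 \cdot 80 + 121 = 23040 + 121 = 23161$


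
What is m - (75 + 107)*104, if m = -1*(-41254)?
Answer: 22326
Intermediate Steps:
m = 41254
m - (75 + 107)*104 = 41254 - (75 + 107)*104 = 41254 - 182*104 = 41254 - 1*18928 = 41254 - 18928 = 22326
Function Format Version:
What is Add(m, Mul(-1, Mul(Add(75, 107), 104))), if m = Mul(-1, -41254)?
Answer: 22326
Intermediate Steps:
m = 41254
Add(m, Mul(-1, Mul(Add(75, 107), 104))) = Add(41254, Mul(-1, Mul(Add(75, 107), 104))) = Add(41254, Mul(-1, Mul(182, 104))) = Add(41254, Mul(-1, 18928)) = Add(41254, -18928) = 22326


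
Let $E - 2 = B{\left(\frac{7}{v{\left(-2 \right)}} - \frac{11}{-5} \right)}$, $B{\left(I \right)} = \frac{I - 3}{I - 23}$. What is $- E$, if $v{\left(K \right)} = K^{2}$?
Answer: $- \frac{743}{381} \approx -1.9501$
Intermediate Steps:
$B{\left(I \right)} = \frac{-3 + I}{-23 + I}$
$E = \frac{743}{381}$ ($E = 2 + \frac{-3 + \left(\frac{7}{\left(-2\right)^{2}} - \frac{11}{-5}\right)}{-23 + \left(\frac{7}{\left(-2\right)^{2}} - \frac{11}{-5}\right)} = 2 + \frac{-3 + \left(\frac{7}{4} - - \frac{11}{5}\right)}{-23 + \left(\frac{7}{4} - - \frac{11}{5}\right)} = 2 + \frac{-3 + \left(7 \cdot \frac{1}{4} + \frac{11}{5}\right)}{-23 + \left(7 \cdot \frac{1}{4} + \frac{11}{5}\right)} = 2 + \frac{-3 + \left(\frac{7}{4} + \frac{11}{5}\right)}{-23 + \left(\frac{7}{4} + \frac{11}{5}\right)} = 2 + \frac{-3 + \frac{79}{20}}{-23 + \frac{79}{20}} = 2 + \frac{1}{- \frac{381}{20}} \cdot \frac{19}{20} = 2 - \frac{19}{381} = \frac{743}{381} \approx 1.9501$)
$- E = \left(-1\right) \frac{743}{381} = - \frac{743}{381}$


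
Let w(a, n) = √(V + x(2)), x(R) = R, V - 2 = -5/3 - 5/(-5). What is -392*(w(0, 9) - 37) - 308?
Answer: 14196 - 392*√30/3 ≈ 13480.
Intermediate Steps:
V = 4/3 (V = 2 + (-5/3 - 5/(-5)) = 2 + (-5*⅓ - 5*(-⅕)) = 2 + (-5/3 + 1) = 2 - ⅔ = 4/3 ≈ 1.3333)
w(a, n) = √30/3 (w(a, n) = √(4/3 + 2) = √(10/3) = √30/3)
-392*(w(0, 9) - 37) - 308 = -392*(√30/3 - 37) - 308 = -392*(-37 + √30/3) - 308 = (14504 - 392*√30/3) - 308 = 14196 - 392*√30/3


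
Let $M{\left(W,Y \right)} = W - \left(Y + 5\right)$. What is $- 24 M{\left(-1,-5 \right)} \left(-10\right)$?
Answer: $-240$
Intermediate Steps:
$M{\left(W,Y \right)} = -5 + W - Y$ ($M{\left(W,Y \right)} = W - \left(5 + Y\right) = -5 + W - Y$)
$- 24 M{\left(-1,-5 \right)} \left(-10\right) = - 24 \left(-5 - 1 - -5\right) \left(-10\right) = - 24 \left(-5 - 1 + 5\right) \left(-10\right) = \left(-24\right) \left(-1\right) \left(-10\right) = 24 \left(-10\right) = -240$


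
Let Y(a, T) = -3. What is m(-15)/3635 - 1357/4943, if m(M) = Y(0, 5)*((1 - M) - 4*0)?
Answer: -5169959/17967805 ≈ -0.28773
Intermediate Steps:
m(M) = -3 + 3*M (m(M) = -3*((1 - M) - 4*0) = -3*((1 - M) + 0) = -3*(1 - M) = -3 + 3*M)
m(-15)/3635 - 1357/4943 = (-3 + 3*(-15))/3635 - 1357/4943 = (-3 - 45)*(1/3635) - 1357*1/4943 = -48*1/3635 - 1357/4943 = -48/3635 - 1357/4943 = -5169959/17967805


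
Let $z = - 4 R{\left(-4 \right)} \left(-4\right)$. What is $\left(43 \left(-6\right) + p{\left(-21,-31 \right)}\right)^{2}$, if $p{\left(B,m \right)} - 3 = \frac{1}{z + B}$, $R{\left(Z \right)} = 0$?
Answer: $\frac{28686736}{441} \approx 65049.0$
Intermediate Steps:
$z = 0$ ($z = \left(-4\right) 0 \left(-4\right) = 0 \left(-4\right) = 0$)
$p{\left(B,m \right)} = 3 + \frac{1}{B}$ ($p{\left(B,m \right)} = 3 + \frac{1}{0 + B} = 3 + \frac{1}{B}$)
$\left(43 \left(-6\right) + p{\left(-21,-31 \right)}\right)^{2} = \left(43 \left(-6\right) + \left(3 + \frac{1}{-21}\right)\right)^{2} = \left(-258 + \left(3 - \frac{1}{21}\right)\right)^{2} = \left(-258 + \frac{62}{21}\right)^{2} = \left(- \frac{5356}{21}\right)^{2} = \frac{28686736}{441}$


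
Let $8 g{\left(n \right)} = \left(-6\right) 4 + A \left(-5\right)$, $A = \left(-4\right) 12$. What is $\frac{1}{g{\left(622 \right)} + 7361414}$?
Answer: $\frac{1}{7361441} \approx 1.3584 \cdot 10^{-7}$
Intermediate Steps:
$A = -48$
$g{\left(n \right)} = 27$ ($g{\left(n \right)} = \frac{\left(-6\right) 4 - -240}{8} = \frac{-24 + 240}{8} = \frac{1}{8} \cdot 216 = 27$)
$\frac{1}{g{\left(622 \right)} + 7361414} = \frac{1}{27 + 7361414} = \frac{1}{7361441}$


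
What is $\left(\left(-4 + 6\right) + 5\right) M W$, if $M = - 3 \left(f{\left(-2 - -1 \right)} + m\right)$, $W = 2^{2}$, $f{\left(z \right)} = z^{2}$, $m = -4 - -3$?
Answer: $0$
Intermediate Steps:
$m = -1$ ($m = -4 + 3 = -1$)
$W = 4$
$M = 0$ ($M = - 3 \left(\left(-2 - -1\right)^{2} - 1\right) = - 3 \left(\left(-2 + 1\right)^{2} - 1\right) = - 3 \left(\left(-1\right)^{2} - 1\right) = - 3 \left(1 - 1\right) = \left(-3\right) 0 = 0$)
$\left(\left(-4 + 6\right) + 5\right) M W = \left(\left(-4 + 6\right) + 5\right) 0 \cdot 4 = \left(2 + 5\right) 0 \cdot 4 = 7 \cdot 0 \cdot 4 = 0 \cdot 4 = 0$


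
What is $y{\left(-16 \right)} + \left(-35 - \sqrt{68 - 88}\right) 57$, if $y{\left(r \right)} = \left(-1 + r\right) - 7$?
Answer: $-2019 - 114 i \sqrt{5} \approx -2019.0 - 254.91 i$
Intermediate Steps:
$y{\left(r \right)} = -8 + r$
$y{\left(-16 \right)} + \left(-35 - \sqrt{68 - 88}\right) 57 = \left(-8 - 16\right) + \left(-35 - \sqrt{68 - 88}\right) 57 = -24 + \left(-35 - \sqrt{-20}\right) 57 = -24 + \left(-35 - 2 i \sqrt{5}\right) 57 = -24 - \left(1995 + 114 i \sqrt{5}\right) = -2019 - 114 i \sqrt{5}$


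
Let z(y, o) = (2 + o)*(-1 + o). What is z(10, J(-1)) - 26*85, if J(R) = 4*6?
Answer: -1612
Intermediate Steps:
J(R) = 24
z(y, o) = (-1 + o)*(2 + o)
z(10, J(-1)) - 26*85 = (-2 + 24 + 24²) - 26*85 = (-2 + 24 + 576) - 2210 = 598 - 2210 = -1612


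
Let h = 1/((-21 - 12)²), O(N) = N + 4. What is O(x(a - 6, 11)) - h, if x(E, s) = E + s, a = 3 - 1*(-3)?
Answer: 16334/1089 ≈ 14.999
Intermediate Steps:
a = 6 (a = 3 + 3 = 6)
O(N) = 4 + N
h = 1/1089 (h = 1/((-33)²) = 1/1089 ≈ 0.00091827)
O(x(a - 6, 11)) - h = (4 + ((6 - 6) + 11)) - 1*1/1089 = (4 + (0 + 11)) - 1/1089 = (4 + 11) - 1/1089 = 15 - 1/1089 = 16334/1089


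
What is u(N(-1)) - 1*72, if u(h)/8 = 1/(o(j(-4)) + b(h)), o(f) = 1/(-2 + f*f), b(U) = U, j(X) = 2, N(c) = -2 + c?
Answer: -376/5 ≈ -75.200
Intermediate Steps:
o(f) = 1/(-2 + f²)
u(h) = 8/(½ + h) (u(h) = 8/(1/(-2 + 2²) + h) = 8/(1/(-2 + 4) + h) = 8/(1/2 + h) = 8/(½ + h))
u(N(-1)) - 1*72 = 16/(1 + 2*(-2 - 1)) - 1*72 = 16/(1 + 2*(-3)) - 72 = 16/(1 - 6) - 72 = 16/(-5) - 72 = 16*(-⅕) - 72 = -16/5 - 72 = -376/5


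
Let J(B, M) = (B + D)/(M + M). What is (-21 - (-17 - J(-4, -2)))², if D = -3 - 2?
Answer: 49/16 ≈ 3.0625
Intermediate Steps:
D = -5
J(B, M) = (-5 + B)/(2*M) (J(B, M) = (B - 5)/(M + M) = (-5 + B)/((2*M)) = (-5 + B)*(1/(2*M)) = (-5 + B)/(2*M))
(-21 - (-17 - J(-4, -2)))² = (-21 - (-17 - (-5 - 4)/(2*(-2))))² = (-21 - (-17 - (-1)*(-9)/(2*2)))² = (-21 - (-17 - 1*9/4))² = (-21 - (-17 - 9/4))² = (-21 - 1*(-77/4))² = (-21 + 77/4)² = (-7/4)² = 49/16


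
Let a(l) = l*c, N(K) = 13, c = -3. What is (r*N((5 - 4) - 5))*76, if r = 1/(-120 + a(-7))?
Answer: -988/99 ≈ -9.9798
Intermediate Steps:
a(l) = -3*l (a(l) = l*(-3) = -3*l)
r = -1/99 (r = 1/(-120 - 3*(-7)) = 1/(-120 + 21) = 1/(-99) = -1/99 ≈ -0.010101)
(r*N((5 - 4) - 5))*76 = -1/99*13*76 = -13/99*76 = -988/99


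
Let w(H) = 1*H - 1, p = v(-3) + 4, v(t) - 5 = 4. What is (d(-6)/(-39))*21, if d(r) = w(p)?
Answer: -84/13 ≈ -6.4615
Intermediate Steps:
v(t) = 9 (v(t) = 5 + 4 = 9)
p = 13 (p = 9 + 4 = 13)
w(H) = -1 + H (w(H) = H - 1 = -1 + H)
d(r) = 12 (d(r) = -1 + 13 = 12)
(d(-6)/(-39))*21 = (12/(-39))*21 = -1/39*12*21 = -4/13*21 = -84/13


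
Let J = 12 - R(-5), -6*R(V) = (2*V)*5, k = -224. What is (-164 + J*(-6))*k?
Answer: 41664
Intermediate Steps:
R(V) = -5*V/3 (R(V) = -2*V*5/6 = -5*V/3)
J = 11/3 (J = 12 - (-5)*(-5)/3 = 12 - 1*25/3 = 12 - 25/3 = 11/3 ≈ 3.6667)
(-164 + J*(-6))*k = (-164 + (11/3)*(-6))*(-224) = (-164 - 22)*(-224) = -186*(-224) = 41664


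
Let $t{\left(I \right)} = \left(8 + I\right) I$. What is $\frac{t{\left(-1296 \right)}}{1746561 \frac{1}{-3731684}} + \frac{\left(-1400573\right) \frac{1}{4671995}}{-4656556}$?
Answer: $- \frac{45172244463049301485062529}{12665714756233344140} \approx -3.5665 \cdot 10^{6}$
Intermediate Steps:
$t{\left(I \right)} = I \left(8 + I\right)$
$\frac{t{\left(-1296 \right)}}{1746561 \frac{1}{-3731684}} + \frac{\left(-1400573\right) \frac{1}{4671995}}{-4656556} = \frac{\left(-1296\right) \left(8 - 1296\right)}{1746561 \frac{1}{-3731684}} + \frac{\left(-1400573\right) \frac{1}{4671995}}{-4656556} = \frac{\left(-1296\right) \left(-1288\right)}{1746561 \left(- \frac{1}{3731684}\right)} + \left(-1400573\right) \frac{1}{4671995} \left(- \frac{1}{4656556}\right) = \frac{1669248}{- \frac{1746561}{3731684}} - - \frac{1400573}{21755406349220} = 1669248 \left(- \frac{3731684}{1746561}\right) + \frac{1400573}{21755406349220} = - \frac{2076368684544}{582187} + \frac{1400573}{21755406349220} = - \frac{45172244463049301485062529}{12665714756233344140}$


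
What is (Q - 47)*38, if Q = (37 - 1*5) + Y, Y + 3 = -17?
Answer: -1330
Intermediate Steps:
Y = -20 (Y = -3 - 17 = -20)
Q = 12 (Q = (37 - 1*5) - 20 = (37 - 5) - 20 = 32 - 20 = 12)
(Q - 47)*38 = (12 - 47)*38 = -35*38 = -1330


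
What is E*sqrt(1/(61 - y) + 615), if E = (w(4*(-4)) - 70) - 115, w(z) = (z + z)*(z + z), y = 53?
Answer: 839*sqrt(9842)/4 ≈ 20809.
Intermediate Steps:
w(z) = 4*z**2 (w(z) = (2*z)*(2*z) = 4*z**2)
E = 839 (E = (4*(4*(-4))**2 - 70) - 115 = (4*(-16)**2 - 70) - 115 = (4*256 - 70) - 115 = (1024 - 70) - 115 = 954 - 115 = 839)
E*sqrt(1/(61 - y) + 615) = 839*sqrt(1/(61 - 1*53) + 615) = 839*sqrt(1/(61 - 53) + 615) = 839*sqrt(1/8 + 615) = 839*sqrt(4921/8) = 839*(sqrt(9842)/4) = 839*sqrt(9842)/4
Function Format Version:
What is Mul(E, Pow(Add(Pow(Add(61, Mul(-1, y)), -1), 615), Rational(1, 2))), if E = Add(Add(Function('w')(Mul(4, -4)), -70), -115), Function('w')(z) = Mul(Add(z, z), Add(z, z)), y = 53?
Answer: Mul(Rational(839, 4), Pow(9842, Rational(1, 2))) ≈ 20809.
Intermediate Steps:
Function('w')(z) = Mul(4, Pow(z, 2)) (Function('w')(z) = Mul(Mul(2, z), Mul(2, z)) = Mul(4, Pow(z, 2)))
E = 839 (E = Add(Add(Mul(4, Pow(Mul(4, -4), 2)), -70), -115) = Add(Add(Mul(4, Pow(-16, 2)), -70), -115) = Add(Add(Mul(4, 256), -70), -115) = Add(Add(1024, -70), -115) = Add(954, -115) = 839)
Mul(E, Pow(Add(Pow(Add(61, Mul(-1, y)), -1), 615), Rational(1, 2))) = Mul(839, Pow(Add(Pow(Add(61, Mul(-1, 53)), -1), 615), Rational(1, 2))) = Mul(839, Pow(Add(Pow(Add(61, -53), -1), 615), Rational(1, 2))) = Mul(839, Pow(Add(Pow(8, -1), 615), Rational(1, 2))) = Mul(839, Pow(Add(Rational(1, 8), 615), Rational(1, 2))) = Mul(839, Pow(Rational(4921, 8), Rational(1, 2))) = Mul(839, Mul(Rational(1, 4), Pow(9842, Rational(1, 2)))) = Mul(Rational(839, 4), Pow(9842, Rational(1, 2)))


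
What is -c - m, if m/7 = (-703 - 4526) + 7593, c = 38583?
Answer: -55131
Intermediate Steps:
m = 16548 (m = 7*((-703 - 4526) + 7593) = 7*(-5229 + 7593) = 7*2364 = 16548)
-c - m = -1*38583 - 1*16548 = -38583 - 16548 = -55131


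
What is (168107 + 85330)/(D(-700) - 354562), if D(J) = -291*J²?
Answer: -253437/142944562 ≈ -0.0017730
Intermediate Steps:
(168107 + 85330)/(D(-700) - 354562) = (168107 + 85330)/(-291*(-700)² - 354562) = 253437/(-291*490000 - 354562) = 253437/(-142590000 - 354562) = 253437/(-142944562) = 253437*(-1/142944562) = -253437/142944562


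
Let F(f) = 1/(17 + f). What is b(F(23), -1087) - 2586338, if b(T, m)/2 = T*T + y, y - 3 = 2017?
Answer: -2065838399/800 ≈ -2.5823e+6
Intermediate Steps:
y = 2020 (y = 3 + 2017 = 2020)
b(T, m) = 4040 + 2*T**2 (b(T, m) = 2*(T*T + 2020) = 2*(T**2 + 2020) = 2*(2020 + T**2) = 4040 + 2*T**2)
b(F(23), -1087) - 2586338 = (4040 + 2*(1/(17 + 23))**2) - 2586338 = (4040 + 2*(1/40)**2) - 2586338 = (4040 + 2*(1/1600)) - 2586338 = (4040 + 1/800) - 2586338 = 3232001/800 - 2586338 = -2065838399/800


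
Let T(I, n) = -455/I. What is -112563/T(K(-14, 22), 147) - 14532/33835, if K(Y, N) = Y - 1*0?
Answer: -1523616558/439855 ≈ -3463.9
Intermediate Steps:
K(Y, N) = Y (K(Y, N) = Y + 0 = Y)
-112563/T(K(-14, 22), 147) - 14532/33835 = -112563/((-455/(-14))) - 14532/33835 = -112563/((-455*(-1/14))) - 14532*1/33835 = -112563/65/2 - 14532/33835 = -112563*2/65 - 14532/33835 = -225126/65 - 14532/33835 = -1523616558/439855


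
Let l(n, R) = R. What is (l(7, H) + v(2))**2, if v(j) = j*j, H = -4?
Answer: 0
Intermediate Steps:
v(j) = j**2
(l(7, H) + v(2))**2 = (-4 + 2**2)**2 = (-4 + 4)**2 = 0**2 = 0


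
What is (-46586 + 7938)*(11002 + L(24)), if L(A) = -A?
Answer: -424277744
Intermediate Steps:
(-46586 + 7938)*(11002 + L(24)) = (-46586 + 7938)*(11002 - 1*24) = -38648*(11002 - 24) = -38648*10978 = -424277744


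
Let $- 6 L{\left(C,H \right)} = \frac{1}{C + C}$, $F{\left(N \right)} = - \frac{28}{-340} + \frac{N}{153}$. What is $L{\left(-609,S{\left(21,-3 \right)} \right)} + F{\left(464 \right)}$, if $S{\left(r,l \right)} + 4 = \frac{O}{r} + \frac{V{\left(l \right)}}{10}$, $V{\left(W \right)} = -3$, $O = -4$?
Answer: $\frac{215009}{69020} \approx 3.1152$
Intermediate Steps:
$F{\left(N \right)} = \frac{7}{85} + \frac{N}{153}$ ($F{\left(N \right)} = \left(-28\right) \left(- \frac{1}{340}\right) + N \frac{1}{153} = \frac{7}{85} + \frac{N}{153}$)
$S{\left(r,l \right)} = - \frac{43}{10} - \frac{4}{r}$ ($S{\left(r,l \right)} = -4 - \left(\frac{3}{10} + \frac{4}{r}\right) = - \frac{43}{10} - \frac{4}{r}$)
$L{\left(C,H \right)} = - \frac{1}{12 C}$ ($L{\left(C,H \right)} = - \frac{1}{6 \left(C + C\right)} = - \frac{1}{6 \cdot 2 C} = - \frac{\frac{1}{2} \frac{1}{C}}{6} = - \frac{1}{12 C}$)
$L{\left(-609,S{\left(21,-3 \right)} \right)} + F{\left(464 \right)} = - \frac{1}{12 \left(-609\right)} + \left(\frac{7}{85} + \frac{1}{153} \cdot 464\right) = \left(- \frac{1}{12}\right) \left(- \frac{1}{609}\right) + \left(\frac{7}{85} + \frac{464}{153}\right) = \frac{1}{7308} + \frac{2383}{765} = \frac{215009}{69020}$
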